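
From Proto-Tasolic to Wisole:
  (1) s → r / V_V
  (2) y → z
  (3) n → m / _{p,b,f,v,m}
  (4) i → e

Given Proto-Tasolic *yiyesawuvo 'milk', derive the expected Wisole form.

Wisole: start from *yiyesawuvo.
  rule 1 (rhotacism): yiyesawuvo → yiyerawuvo
  rule 2 (unconditioned shift): yiyerawuvo → zizerawuvo
  rule 3: no change — zizerawuvo
  rule 4 (vowel merger): zizerawuvo → zezerawuvo
  ⇒ Wisole zezerawuvo

zezerawuvo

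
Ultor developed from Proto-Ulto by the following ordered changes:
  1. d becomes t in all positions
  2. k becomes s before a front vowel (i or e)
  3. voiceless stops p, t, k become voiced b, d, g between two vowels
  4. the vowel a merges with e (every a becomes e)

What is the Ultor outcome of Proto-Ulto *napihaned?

Ultor: *napihaned
  napihaned → napihanet   [unconditioned shift]
  napihanet (rule 2 does not apply)
  napihanet → nabihanet   [intervocalic voicing]
  nabihanet → nebihenet   [vowel merger]
  giving Ultor nebihenet.

nebihenet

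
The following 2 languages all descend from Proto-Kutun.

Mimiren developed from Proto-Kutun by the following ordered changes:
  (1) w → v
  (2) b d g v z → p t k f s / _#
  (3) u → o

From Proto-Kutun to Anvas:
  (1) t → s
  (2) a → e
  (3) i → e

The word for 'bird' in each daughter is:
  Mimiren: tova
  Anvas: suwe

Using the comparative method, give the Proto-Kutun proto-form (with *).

*tuwa

Position 3: Mimiren has v, Anvas has w. Anvas preserves w here (none of its changes turn any other segment into w), so the proto-segment is *w.
Position 1: Mimiren has t, Anvas has s. Taking the neighbouring segments as reconstructed: Mimiren t can only go back to *t; Anvas s could go back to *t or *s — the one source consistent with every daughter is *t.
This points to *tuwa. Verify forward in each daughter:
Mimiren: start from *tuwa.
  rule 1 (unconditioned shift): tuwa → tuva
  rule 2: no change — tuva
  rule 3 (vowel merger): tuva → tova
  ⇒ Mimiren tova
Anvas: *tuwa > suwa > suwe  (by unconditioned shift, vowel merger)
No other proto-form is consistent with every reflex, so the reconstruction is *tuwa.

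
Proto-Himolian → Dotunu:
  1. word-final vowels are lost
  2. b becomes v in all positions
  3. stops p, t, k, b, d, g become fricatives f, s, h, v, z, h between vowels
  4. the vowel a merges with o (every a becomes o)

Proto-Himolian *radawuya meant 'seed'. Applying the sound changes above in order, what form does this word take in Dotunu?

Dotunu: *radawuya
  radawuya → radawuy   [apocope]
  radawuy (rule 2 does not apply)
  radawuy → razawuy   [intervocalic lenition]
  razawuy → rozowuy   [vowel merger]
  giving Dotunu rozowuy.

rozowuy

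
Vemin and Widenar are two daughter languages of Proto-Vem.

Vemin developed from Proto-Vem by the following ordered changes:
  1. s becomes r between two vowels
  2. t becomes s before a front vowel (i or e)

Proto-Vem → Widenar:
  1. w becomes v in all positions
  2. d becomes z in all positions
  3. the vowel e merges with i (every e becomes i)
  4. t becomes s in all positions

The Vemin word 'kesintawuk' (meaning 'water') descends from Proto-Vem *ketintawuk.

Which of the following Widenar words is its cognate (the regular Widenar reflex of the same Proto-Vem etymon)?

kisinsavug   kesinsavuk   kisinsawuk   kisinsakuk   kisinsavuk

kisinsavuk

Widenar: start from *ketintawuk.
  rule 1 (unconditioned shift): ketintawuk → ketintavuk
  rule 2: no change — ketintavuk
  rule 3 (vowel merger): ketintavuk → kitintavuk
  rule 4 (unconditioned shift): kitintavuk → kisinsavuk
  ⇒ Widenar kisinsavuk
Among the options, 'kisinsavuk' alone shows every Widenar change applied in order.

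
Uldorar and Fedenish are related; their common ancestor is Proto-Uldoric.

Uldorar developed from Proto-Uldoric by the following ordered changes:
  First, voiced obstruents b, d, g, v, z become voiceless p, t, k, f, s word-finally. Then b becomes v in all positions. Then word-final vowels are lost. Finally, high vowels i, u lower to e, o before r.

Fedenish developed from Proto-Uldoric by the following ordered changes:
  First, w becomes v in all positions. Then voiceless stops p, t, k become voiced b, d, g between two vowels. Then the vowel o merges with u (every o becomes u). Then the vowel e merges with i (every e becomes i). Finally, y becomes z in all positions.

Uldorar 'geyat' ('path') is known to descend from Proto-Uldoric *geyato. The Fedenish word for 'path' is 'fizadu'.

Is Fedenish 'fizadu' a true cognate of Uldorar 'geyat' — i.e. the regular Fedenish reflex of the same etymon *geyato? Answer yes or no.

Derive the expected Fedenish reflex of *geyato:
Fedenish: *geyato > geyado > geyadu > giyadu > gizadu  (by intervocalic voicing, vowel merger, vowel merger, unconditioned shift)
The regular Fedenish reflex would be 'gizadu', but the attested form is 'fizadu'. The correspondence is irregular, so they are not cognates (the Fedenish form has a different source).

no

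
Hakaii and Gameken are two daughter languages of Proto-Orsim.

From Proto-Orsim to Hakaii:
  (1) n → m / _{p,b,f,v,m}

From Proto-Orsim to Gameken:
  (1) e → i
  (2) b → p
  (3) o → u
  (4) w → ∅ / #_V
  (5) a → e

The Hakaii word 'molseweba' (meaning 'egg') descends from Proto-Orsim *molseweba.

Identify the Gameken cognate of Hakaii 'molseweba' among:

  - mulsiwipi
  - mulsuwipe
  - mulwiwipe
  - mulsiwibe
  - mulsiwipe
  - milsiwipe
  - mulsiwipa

mulsiwipe

Gameken: *molseweba
  molseweba → molsiwiba   [vowel merger]
  molsiwiba → molsiwipa   [unconditioned shift]
  molsiwipa → mulsiwipa   [vowel merger]
  mulsiwipa (rule 4 does not apply)
  mulsiwipa → mulsiwipe   [vowel merger]
  giving Gameken mulsiwipe.
Only 'mulsiwipe' matches the regular Gameken development of *molseweba.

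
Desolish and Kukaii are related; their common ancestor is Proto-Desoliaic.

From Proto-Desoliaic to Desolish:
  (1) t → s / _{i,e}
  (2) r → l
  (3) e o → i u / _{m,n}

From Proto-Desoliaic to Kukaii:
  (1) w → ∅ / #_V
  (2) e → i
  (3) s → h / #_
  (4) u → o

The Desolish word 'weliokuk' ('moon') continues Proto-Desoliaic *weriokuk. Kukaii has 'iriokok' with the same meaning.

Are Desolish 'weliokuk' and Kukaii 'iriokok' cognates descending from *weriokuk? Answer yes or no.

Derive the expected Kukaii reflex of *weriokuk:
Kukaii: *weriokuk > eriokuk > iriokuk > iriokok  (by glide loss, vowel merger, vowel merger)
Kukaii 'iriokok' matches the regular reflex exactly, so the pair is cognate.

yes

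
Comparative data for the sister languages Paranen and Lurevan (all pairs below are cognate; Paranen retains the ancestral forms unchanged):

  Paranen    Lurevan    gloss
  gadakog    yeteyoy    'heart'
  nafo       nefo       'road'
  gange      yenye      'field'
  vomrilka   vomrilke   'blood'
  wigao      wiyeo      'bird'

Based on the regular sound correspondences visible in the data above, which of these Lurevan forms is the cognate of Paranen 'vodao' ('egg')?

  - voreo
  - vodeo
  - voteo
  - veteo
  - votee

gadakog ~ yeteyoy — Paranen d corresponds to Lurevan t between vowels (before a back vowel).
wigao ~ wiyeo — Paranen a corresponds to Lurevan e after a consonant, before a back vowel.
Applying these to Paranen 'vodao':
  vodao → votao   (d→t between vowels (before a back vowel))
  votao → voteo   (a→e after a consonant, before a back vowel)
So the Lurevan cognate is 'voteo'.

voteo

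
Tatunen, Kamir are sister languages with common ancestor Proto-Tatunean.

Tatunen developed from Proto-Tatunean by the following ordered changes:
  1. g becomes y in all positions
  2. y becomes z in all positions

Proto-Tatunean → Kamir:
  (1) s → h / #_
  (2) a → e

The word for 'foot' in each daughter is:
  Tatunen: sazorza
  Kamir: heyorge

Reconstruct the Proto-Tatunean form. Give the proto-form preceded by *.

Position 3: Tatunen has z, Kamir has y. Kamir preserves y here (none of its changes turn any other segment into y), so the proto-segment is *y.
Position 2: Tatunen has a, Kamir has e. Tatunen preserves a here (none of its changes turn any other segment into a), so the proto-segment is *a.
Position 7: Tatunen has a, Kamir has e. Tatunen preserves a here (none of its changes turn any other segment into a), so the proto-segment is *a.
This points to *sayorga. Verify forward in each daughter:
Tatunen: start from *sayorga.
  rule 1 (unconditioned shift): sayorga → sayorya
  rule 2 (unconditioned shift): sayorya → sazorza
  ⇒ Tatunen sazorza
Kamir: start from *sayorga.
  rule 1 (debuccalisation): sayorga → hayorga
  rule 2 (vowel merger): hayorga → heyorge
  ⇒ Kamir heyorge
No other proto-form is consistent with every reflex, so the reconstruction is *sayorga.

*sayorga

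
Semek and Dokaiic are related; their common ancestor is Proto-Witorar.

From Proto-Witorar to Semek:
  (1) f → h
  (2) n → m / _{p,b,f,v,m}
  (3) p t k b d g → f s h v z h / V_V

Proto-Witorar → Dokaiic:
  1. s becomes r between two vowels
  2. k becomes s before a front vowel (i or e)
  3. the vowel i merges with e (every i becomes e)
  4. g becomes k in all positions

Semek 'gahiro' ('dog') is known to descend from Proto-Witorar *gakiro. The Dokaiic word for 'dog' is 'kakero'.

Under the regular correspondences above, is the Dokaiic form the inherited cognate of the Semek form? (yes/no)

Derive the expected Dokaiic reflex of *gakiro:
Dokaiic: start from *gakiro.
  rule 1: no change — gakiro
  rule 2 (palatalisation): gakiro → gasiro
  rule 3 (vowel merger): gasiro → gasero
  rule 4 (unconditioned shift): gasero → kasero
  ⇒ Dokaiic kasero
The regular Dokaiic reflex would be 'kasero', but the attested form is 'kakero'. The correspondence is irregular, so they are not cognates (the Dokaiic form has a different source).

no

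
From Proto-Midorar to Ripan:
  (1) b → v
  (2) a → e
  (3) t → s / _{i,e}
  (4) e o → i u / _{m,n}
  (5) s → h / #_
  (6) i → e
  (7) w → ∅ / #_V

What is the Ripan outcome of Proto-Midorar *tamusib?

Ripan: *tamusib > tamusiv > temusiv > semusiv > simusiv > himusiv > hemusev  (by unconditioned shift, vowel merger, palatalisation, pre-nasal raising, debuccalisation, vowel merger)

hemusev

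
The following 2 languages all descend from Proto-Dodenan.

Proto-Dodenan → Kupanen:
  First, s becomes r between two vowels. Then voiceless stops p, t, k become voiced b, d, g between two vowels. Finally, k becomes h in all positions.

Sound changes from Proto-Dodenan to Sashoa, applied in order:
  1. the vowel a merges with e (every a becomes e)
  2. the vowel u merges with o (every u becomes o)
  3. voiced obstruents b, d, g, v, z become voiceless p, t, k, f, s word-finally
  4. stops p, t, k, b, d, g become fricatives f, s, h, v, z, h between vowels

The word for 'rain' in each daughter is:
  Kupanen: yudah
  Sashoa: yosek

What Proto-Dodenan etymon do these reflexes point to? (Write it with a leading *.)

*yutak

Position 4: Kupanen has a, Sashoa has e. Kupanen preserves a here (none of its changes turn any other segment into a), so the proto-segment is *a.
Position 2: Kupanen has u, Sashoa has o. Kupanen preserves u here (none of its changes turn any other segment into u), so the proto-segment is *u.
Verify the candidate proto-form against each daughter:
Kupanen: *yutak
  yutak (rule 1 does not apply)
  yutak → yudak   [intervocalic voicing]
  yudak → yudah   [unconditioned shift]
  giving Kupanen yudah.
Sashoa: *yutak
  yutak → yutek   [vowel merger]
  yutek → yotek   [vowel merger]
  yotek (rule 3 does not apply)
  yotek → yosek   [intervocalic lenition]
  giving Sashoa yosek.
Only *yutak yields all of Kupanen yudah, Sashoa yosek.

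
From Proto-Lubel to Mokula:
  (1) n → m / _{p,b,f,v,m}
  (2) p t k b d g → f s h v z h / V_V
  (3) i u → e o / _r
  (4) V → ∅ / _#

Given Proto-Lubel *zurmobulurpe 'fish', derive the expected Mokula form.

zormovulorp

Mokula: start from *zurmobulurpe.
  rule 1: no change — zurmobulurpe
  rule 2 (intervocalic lenition): zurmobulurpe → zurmovulurpe
  rule 3 (pre-rhotic lowering): zurmovulurpe → zormovulorpe
  rule 4 (apocope): zormovulorpe → zormovulorp
  ⇒ Mokula zormovulorp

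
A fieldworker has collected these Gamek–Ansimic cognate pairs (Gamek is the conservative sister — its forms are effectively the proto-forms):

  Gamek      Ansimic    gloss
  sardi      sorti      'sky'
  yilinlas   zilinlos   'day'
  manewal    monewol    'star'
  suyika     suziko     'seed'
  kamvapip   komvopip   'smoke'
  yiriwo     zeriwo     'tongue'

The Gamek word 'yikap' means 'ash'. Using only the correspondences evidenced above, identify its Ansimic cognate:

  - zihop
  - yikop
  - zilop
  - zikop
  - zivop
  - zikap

yilinlas ~ zilinlos, yiriwo ~ zeriwo — Gamek y corresponds to Ansimic z word-initially before a front vowel.
kamvapip ~ komvopip — Gamek a corresponds to Ansimic o after a consonant, before a labial obstruent.
Applying these to Gamek 'yikap':
  yikap → zikap   (y→z word-initially before a front vowel)
  zikap → zikop   (a→o after a consonant, before a labial obstruent)
So the Ansimic cognate is 'zikop'.

zikop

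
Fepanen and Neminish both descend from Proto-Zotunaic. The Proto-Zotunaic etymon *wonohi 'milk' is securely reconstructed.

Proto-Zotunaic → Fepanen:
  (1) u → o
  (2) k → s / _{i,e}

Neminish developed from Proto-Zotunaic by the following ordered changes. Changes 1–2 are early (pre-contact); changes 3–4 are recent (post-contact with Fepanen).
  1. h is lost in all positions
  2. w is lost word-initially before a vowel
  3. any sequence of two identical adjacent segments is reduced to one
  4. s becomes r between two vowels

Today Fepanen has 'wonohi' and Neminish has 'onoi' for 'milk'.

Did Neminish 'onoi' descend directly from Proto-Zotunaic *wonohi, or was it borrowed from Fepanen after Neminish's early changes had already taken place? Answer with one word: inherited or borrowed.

If inherited, *wonohi would pass through all of Neminish's changes:
Neminish: *wonohi
  wonohi → wonoi   [h-loss]
  wonoi → onoi   [glide loss]
  onoi (rule 3 does not apply)
  onoi (rule 4 does not apply)
  giving Neminish onoi.
If borrowed from Fepanen 'wonohi' after the early changes, it would undergo only the recent ones:
  rule 3 (degemination): no change (wonohi)
  rule 4 (rhotacism): no change (wonohi)
  ⇒ as a loan: wonohi
Neminish 'onoi' matches the inherited outcome exactly, so it is an inherited cognate, not a loan.

inherited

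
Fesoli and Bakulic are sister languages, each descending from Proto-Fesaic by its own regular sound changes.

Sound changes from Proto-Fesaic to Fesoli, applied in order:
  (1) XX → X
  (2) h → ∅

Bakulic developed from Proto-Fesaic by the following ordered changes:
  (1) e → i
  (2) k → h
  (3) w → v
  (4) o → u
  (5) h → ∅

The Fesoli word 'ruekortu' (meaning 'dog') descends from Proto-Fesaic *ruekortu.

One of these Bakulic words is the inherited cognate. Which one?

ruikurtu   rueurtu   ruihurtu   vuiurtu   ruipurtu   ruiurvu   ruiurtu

ruiurtu

Bakulic: *ruekortu
  ruekortu → ruikortu   [vowel merger]
  ruikortu → ruihortu   [unconditioned shift]
  ruihortu (rule 3 does not apply)
  ruihortu → ruihurtu   [vowel merger]
  ruihurtu → ruiurtu   [h-loss]
  giving Bakulic ruiurtu.
Among the options, 'ruiurtu' alone shows every Bakulic change applied in order.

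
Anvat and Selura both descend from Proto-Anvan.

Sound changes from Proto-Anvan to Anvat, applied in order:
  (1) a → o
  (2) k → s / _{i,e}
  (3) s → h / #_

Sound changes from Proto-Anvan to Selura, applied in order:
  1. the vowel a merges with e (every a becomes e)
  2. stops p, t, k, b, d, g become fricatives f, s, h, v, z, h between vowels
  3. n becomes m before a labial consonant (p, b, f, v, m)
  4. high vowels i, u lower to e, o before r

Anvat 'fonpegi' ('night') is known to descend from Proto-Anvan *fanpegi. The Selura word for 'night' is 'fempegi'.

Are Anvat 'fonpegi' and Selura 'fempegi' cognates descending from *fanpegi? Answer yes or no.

Derive the expected Selura reflex of *fanpegi:
Selura: *fanpegi
  fanpegi → fenpegi   [vowel merger]
  fenpegi → fenpehi   [intervocalic lenition]
  fenpehi → fempehi   [nasal place assimilation]
  fempehi (rule 4 does not apply)
  giving Selura fempehi.
The regular Selura reflex would be 'fempehi', but the attested form is 'fempegi'. The correspondence is irregular, so they are not cognates (the Selura form has a different source).

no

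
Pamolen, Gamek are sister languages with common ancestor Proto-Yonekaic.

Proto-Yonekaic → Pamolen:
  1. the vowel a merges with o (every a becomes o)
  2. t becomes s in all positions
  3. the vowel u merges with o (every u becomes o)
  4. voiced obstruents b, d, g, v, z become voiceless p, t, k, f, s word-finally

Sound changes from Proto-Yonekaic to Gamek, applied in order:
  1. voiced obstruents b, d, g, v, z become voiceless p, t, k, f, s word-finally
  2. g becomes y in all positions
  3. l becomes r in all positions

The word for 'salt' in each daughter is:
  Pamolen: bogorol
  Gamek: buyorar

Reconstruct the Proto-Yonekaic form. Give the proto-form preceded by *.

Position 3: Pamolen has g, Gamek has y. Pamolen preserves g here (none of its changes turn any other segment into g), so the proto-segment is *g.
Position 7: Pamolen has l, Gamek has r. Pamolen preserves l here (none of its changes turn any other segment into l), so the proto-segment is *l.
Continuing position by position gives *bugoral; check it forward:
Pamolen: start from *bugoral.
  rule 1 (vowel merger): bugoral → bugorol
  rule 2: no change — bugorol
  rule 3 (vowel merger): bugorol → bogorol
  rule 4: no change — bogorol
  ⇒ Pamolen bogorol
Gamek: *bugoral > buyoral > buyorar  (by unconditioned shift, unconditioned shift)
No other proto-form is consistent with every reflex, so the reconstruction is *bugoral.

*bugoral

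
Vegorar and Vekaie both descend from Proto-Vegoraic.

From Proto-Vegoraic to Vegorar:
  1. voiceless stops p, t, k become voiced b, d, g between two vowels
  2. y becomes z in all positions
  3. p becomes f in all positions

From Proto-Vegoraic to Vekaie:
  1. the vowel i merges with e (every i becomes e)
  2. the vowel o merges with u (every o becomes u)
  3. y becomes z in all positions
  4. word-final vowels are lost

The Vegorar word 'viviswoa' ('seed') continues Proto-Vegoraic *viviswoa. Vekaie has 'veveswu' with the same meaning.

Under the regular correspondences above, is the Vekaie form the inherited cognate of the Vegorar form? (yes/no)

Derive the expected Vekaie reflex of *viviswoa:
Vekaie: *viviswoa
  viviswoa → veveswoa   [vowel merger]
  veveswoa → veveswua   [vowel merger]
  veveswua (rule 3 does not apply)
  veveswua → veveswu   [apocope]
  giving Vekaie veveswu.
Vekaie 'veveswu' matches the regular reflex exactly, so the pair is cognate.

yes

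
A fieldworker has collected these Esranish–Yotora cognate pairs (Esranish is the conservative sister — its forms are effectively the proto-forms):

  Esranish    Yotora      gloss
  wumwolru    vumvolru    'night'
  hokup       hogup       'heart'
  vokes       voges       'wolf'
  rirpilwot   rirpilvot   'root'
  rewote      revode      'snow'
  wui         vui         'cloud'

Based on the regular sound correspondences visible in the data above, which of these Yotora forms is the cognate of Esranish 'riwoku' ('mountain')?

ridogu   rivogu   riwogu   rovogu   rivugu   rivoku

rivogu

rewote ~ revode — Esranish w corresponds to Yotora v between vowels (before a back vowel).
hokup ~ hogup — Esranish k corresponds to Yotora g between vowels (before a back vowel).
Applying these to Esranish 'riwoku':
  riwoku → rivoku   (w→v between vowels (before a back vowel))
  rivoku → rivogu   (k→g between vowels (before a back vowel))
So the Yotora cognate is 'rivogu'.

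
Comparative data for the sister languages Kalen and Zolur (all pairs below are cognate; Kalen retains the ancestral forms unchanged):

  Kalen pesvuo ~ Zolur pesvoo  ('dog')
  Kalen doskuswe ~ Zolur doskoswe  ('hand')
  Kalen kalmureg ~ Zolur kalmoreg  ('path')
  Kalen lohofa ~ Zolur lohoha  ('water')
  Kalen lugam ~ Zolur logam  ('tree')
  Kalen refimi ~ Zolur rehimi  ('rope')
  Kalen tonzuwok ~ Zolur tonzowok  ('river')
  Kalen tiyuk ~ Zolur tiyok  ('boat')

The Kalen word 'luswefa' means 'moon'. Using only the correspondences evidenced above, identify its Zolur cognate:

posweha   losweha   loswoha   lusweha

losweha

doskuswe ~ doskoswe, lugam ~ logam — Kalen u corresponds to Zolur o after a consonant, before a consonant other than r, m, n, p, b, f, v.
lohofa ~ lohoha — Kalen f corresponds to Zolur h between vowels (before a back vowel).
Applying these to Kalen 'luswefa':
  luswefa → loswefa   (u→o after a consonant, before a consonant other than r, m, n, p, b, f, v)
  loswefa → losweha   (f→h between vowels (before a back vowel))
So the Zolur cognate is 'losweha'.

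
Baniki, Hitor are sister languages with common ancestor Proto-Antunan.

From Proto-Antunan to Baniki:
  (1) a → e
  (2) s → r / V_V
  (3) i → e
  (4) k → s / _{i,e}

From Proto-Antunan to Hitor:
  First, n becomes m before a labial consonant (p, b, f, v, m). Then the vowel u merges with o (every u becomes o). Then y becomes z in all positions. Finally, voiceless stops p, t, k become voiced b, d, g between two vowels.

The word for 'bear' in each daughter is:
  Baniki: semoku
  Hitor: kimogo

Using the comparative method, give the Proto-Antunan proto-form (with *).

Position 1: Baniki has s, Hitor has k. Hitor preserves k here (none of its changes turn any other segment into k), so the proto-segment is *k.
Position 6: Baniki has u, Hitor has o. Baniki preserves u here (none of its changes turn any other segment into u), so the proto-segment is *u.
This points to *kimoku. Verify forward in each daughter:
Baniki: *kimoku > kemoku > semoku  (by vowel merger, palatalisation)
Hitor: *kimoku
  kimoku (rule 1 does not apply)
  kimoku → kimoko   [vowel merger]
  kimoko (rule 3 does not apply)
  kimoko → kimogo   [intervocalic voicing]
  giving Hitor kimogo.
Only *kimoku yields all of Baniki semoku, Hitor kimogo.

*kimoku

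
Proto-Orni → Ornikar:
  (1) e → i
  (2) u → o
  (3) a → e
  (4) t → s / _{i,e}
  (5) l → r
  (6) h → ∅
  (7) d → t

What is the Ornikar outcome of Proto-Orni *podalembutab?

poterimboseb

Ornikar: *podalembutab > podalimbutab > podalimbotab > podelimboteb > podelimboseb > poderimboseb > poterimboseb  (by vowel merger, vowel merger, vowel merger, palatalisation, unconditioned shift, unconditioned shift)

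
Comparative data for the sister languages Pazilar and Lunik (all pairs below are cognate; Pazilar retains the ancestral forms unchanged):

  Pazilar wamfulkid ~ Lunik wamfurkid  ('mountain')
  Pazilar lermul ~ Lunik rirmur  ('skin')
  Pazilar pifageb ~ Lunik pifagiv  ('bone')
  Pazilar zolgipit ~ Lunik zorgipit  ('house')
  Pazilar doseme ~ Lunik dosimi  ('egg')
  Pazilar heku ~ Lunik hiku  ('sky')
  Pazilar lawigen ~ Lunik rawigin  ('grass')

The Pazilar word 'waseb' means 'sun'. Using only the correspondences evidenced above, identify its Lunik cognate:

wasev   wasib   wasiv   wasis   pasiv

pifageb ~ pifagiv — Pazilar e corresponds to Lunik i after a consonant, before a labial obstruent.
pifageb ~ pifagiv — Pazilar b corresponds to Lunik v word-finally.
Applying these to Pazilar 'waseb':
  waseb → wasib   (e→i after a consonant, before a labial obstruent)
  wasib → wasiv   (b→v word-finally)
So the Lunik cognate is 'wasiv'.

wasiv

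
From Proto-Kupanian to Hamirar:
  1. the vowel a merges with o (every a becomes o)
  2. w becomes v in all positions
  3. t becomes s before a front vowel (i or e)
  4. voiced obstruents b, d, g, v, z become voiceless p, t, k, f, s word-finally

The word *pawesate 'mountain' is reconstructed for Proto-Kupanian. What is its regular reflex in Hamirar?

Hamirar: *pawesate > powesote > povesote > povesose  (by vowel merger, unconditioned shift, palatalisation)

povesose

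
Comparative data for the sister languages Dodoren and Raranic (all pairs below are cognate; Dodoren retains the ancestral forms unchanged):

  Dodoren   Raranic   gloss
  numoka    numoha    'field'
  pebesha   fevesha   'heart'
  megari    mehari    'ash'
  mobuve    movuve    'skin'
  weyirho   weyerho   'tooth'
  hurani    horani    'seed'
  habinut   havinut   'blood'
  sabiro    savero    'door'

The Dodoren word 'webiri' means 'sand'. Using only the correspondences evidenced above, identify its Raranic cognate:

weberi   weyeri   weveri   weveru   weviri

habinut ~ havinut, sabiro ~ savero — Dodoren b corresponds to Raranic v between vowels (before a front vowel).
weyirho ~ weyerho, sabiro ~ savero — Dodoren i corresponds to Raranic e after a consonant, before r.
Applying these to Dodoren 'webiri':
  webiri → weviri   (b→v between vowels (before a front vowel))
  weviri → weveri   (i→e after a consonant, before r)
So the Raranic cognate is 'weveri'.

weveri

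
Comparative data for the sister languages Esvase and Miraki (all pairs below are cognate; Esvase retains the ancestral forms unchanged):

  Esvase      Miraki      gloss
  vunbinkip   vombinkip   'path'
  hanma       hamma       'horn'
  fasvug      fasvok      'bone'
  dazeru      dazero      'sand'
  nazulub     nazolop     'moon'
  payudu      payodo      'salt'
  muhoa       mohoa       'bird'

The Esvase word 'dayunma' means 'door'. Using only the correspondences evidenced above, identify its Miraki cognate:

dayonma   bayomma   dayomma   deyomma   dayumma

dayomma

vunbinkip ~ vombinkip — Esvase u corresponds to Miraki o after a consonant, before a nasal.
hanma ~ hamma — Esvase n corresponds to Miraki m after a vowel, before a nasal.
Applying these to Esvase 'dayunma':
  dayunma → dayonma   (u→o after a consonant, before a nasal)
  dayonma → dayomma   (n→m after a vowel, before a nasal)
So the Miraki cognate is 'dayomma'.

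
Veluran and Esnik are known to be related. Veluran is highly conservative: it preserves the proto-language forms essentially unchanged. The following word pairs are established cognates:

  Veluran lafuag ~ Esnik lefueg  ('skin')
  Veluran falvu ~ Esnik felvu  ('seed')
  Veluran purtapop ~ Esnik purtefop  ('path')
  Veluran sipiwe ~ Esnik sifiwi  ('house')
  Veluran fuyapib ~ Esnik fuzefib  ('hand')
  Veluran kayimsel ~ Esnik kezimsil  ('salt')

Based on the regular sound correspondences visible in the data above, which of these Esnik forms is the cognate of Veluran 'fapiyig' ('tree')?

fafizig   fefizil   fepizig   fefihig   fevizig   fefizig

purtapop ~ purtefop, fuyapib ~ fuzefib — Veluran a corresponds to Esnik e after a consonant, before a labial obstruent.
sipiwe ~ sifiwi, fuyapib ~ fuzefib — Veluran p corresponds to Esnik f between vowels (before a front vowel).
kayimsel ~ kezimsil — Veluran y corresponds to Esnik z between vowels (before a front vowel).
Applying these to Veluran 'fapiyig':
  fapiyig → fepiyig   (a→e after a consonant, before a labial obstruent)
  fepiyig → fefiyig   (p→f between vowels (before a front vowel))
  fefiyig → fefizig   (y→z between vowels (before a front vowel))
So the Esnik cognate is 'fefizig'.

fefizig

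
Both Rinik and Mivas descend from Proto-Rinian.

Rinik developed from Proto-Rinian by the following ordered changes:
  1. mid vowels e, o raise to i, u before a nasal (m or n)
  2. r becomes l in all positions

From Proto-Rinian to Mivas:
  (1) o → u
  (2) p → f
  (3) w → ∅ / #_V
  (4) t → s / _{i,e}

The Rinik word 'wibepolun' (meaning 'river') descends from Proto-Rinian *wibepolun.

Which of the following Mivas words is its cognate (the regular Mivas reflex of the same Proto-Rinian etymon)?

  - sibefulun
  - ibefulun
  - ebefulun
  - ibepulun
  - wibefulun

ibefulun

Mivas: *wibepolun
  wibepolun → wibepulun   [vowel merger]
  wibepulun → wibefulun   [unconditioned shift]
  wibefulun → ibefulun   [glide loss]
  ibefulun (rule 4 does not apply)
  giving Mivas ibefulun.
The other candidates each miss or misapply at least one Mivas change.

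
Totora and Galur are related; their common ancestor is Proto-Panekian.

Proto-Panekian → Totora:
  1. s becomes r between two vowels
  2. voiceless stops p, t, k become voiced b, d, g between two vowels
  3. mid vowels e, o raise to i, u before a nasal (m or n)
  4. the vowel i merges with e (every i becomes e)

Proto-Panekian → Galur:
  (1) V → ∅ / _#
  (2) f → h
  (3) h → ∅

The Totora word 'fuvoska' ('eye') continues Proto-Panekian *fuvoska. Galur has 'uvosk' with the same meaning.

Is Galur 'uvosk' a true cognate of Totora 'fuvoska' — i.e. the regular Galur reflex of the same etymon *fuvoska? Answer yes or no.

Derive the expected Galur reflex of *fuvoska:
Galur: start from *fuvoska.
  rule 1 (apocope): fuvoska → fuvosk
  rule 2 (unconditioned shift): fuvosk → huvosk
  rule 3 (h-loss): huvosk → uvosk
  ⇒ Galur uvosk
Galur 'uvosk' matches the regular reflex exactly, so the pair is cognate.

yes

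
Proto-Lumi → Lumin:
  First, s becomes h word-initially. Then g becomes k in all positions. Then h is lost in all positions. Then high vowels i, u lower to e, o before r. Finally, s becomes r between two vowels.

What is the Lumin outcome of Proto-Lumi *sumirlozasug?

umerlozaruk

Lumin: *sumirlozasug
  sumirlozasug → humirlozasug   [debuccalisation]
  humirlozasug → humirlozasuk   [unconditioned shift]
  humirlozasuk → umirlozasuk   [h-loss]
  umirlozasuk → umerlozasuk   [pre-rhotic lowering]
  umerlozasuk → umerlozaruk   [rhotacism]
  giving Lumin umerlozaruk.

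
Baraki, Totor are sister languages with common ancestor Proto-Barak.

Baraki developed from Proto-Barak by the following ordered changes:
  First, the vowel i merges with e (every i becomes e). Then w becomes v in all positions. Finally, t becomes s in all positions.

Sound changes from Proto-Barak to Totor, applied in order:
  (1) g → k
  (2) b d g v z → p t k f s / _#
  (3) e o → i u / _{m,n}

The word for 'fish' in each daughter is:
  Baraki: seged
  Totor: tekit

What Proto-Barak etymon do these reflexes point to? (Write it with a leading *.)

Position 1: Baraki has s, Totor has t. Taking the neighbouring segments as reconstructed: Baraki s could go back to *t or *s; Totor t can only go back to *t — the one source consistent with every daughter is *t.
Position 5: Baraki has d, Totor has t. Baraki preserves d here (none of its changes turn any other segment into d), so the proto-segment is *d.
Position 4: Baraki has e, Totor has i. Taking the neighbouring segments as reconstructed: Baraki e could go back to *e or *i; Totor i can only go back to *i — the one source consistent with every daughter is *i.
Verify the candidate proto-form against each daughter:
Baraki: *tegid
  tegid → teged   [vowel merger]
  teged (rule 2 does not apply)
  teged → seged   [unconditioned shift]
  giving Baraki seged.
Totor: *tegid > tekid > tekit  (by unconditioned shift, final devoicing)
Only *tegid yields all of Baraki seged, Totor tekit.

*tegid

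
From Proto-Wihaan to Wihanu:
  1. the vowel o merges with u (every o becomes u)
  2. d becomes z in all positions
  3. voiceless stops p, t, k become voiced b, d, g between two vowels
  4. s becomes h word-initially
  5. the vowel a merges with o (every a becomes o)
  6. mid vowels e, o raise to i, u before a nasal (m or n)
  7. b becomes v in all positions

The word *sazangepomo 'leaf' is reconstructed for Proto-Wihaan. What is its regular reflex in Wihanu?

hozungevumu

Wihanu: *sazangepomo > sazangepumu > sazangebumu > hazangebumu > hozongebumu > hozungebumu > hozungevumu  (by vowel merger, intervocalic voicing, debuccalisation, vowel merger, pre-nasal raising, unconditioned shift)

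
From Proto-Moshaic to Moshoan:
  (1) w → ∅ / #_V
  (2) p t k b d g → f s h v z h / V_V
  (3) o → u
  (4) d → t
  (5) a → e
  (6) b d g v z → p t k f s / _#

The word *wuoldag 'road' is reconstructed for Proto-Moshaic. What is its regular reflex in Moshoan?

uultek

Moshoan: *wuoldag
  wuoldag → uoldag   [glide loss]
  uoldag (rule 2 does not apply)
  uoldag → uuldag   [vowel merger]
  uuldag → uultag   [unconditioned shift]
  uultag → uulteg   [vowel merger]
  uulteg → uultek   [final devoicing]
  giving Moshoan uultek.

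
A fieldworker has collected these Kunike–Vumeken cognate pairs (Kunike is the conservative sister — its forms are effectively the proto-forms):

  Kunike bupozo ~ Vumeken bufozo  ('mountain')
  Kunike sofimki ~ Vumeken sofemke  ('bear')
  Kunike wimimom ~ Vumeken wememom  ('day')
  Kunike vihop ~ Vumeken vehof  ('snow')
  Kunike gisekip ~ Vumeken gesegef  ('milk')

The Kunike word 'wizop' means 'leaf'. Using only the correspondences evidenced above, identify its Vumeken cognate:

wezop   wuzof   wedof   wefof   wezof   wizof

vihop ~ vehof, gisekip ~ gesegef — Kunike i corresponds to Vumeken e after a consonant, before a consonant other than r, m, n, p, b, f, v.
vihop ~ vehof, gisekip ~ gesegef — Kunike p corresponds to Vumeken f word-finally.
Applying these to Kunike 'wizop':
  wizop → wezop   (i→e after a consonant, before a consonant other than r, m, n, p, b, f, v)
  wezop → wezof   (p→f word-finally)
So the Vumeken cognate is 'wezof'.

wezof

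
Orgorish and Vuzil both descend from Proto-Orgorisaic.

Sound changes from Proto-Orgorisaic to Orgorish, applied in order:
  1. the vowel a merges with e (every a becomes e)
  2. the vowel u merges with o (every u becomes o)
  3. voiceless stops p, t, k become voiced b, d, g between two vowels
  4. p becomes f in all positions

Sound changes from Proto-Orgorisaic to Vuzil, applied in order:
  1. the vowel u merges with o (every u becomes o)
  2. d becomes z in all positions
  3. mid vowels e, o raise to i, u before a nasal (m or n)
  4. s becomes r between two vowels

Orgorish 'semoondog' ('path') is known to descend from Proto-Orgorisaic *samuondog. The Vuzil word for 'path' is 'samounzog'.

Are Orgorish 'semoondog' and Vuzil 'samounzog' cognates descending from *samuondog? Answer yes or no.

Derive the expected Vuzil reflex of *samuondog:
Vuzil: *samuondog
  samuondog → samoondog   [vowel merger]
  samoondog → samoonzog   [unconditioned shift]
  samoonzog → samounzog   [pre-nasal raising]
  samounzog (rule 4 does not apply)
  giving Vuzil samounzog.
Vuzil 'samounzog' matches the regular reflex exactly, so the pair is cognate.

yes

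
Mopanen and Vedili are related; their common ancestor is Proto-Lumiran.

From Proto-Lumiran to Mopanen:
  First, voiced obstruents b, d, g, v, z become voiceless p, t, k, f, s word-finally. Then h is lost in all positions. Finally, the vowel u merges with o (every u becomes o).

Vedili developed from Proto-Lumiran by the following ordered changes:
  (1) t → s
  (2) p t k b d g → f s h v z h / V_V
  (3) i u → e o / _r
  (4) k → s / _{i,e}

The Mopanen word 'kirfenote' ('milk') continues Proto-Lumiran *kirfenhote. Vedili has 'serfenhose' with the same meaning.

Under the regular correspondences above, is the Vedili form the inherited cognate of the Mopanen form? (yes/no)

Derive the expected Vedili reflex of *kirfenhote:
Vedili: *kirfenhote
  kirfenhote → kirfenhose   [unconditioned shift]
  kirfenhose (rule 2 does not apply)
  kirfenhose → kerfenhose   [pre-rhotic lowering]
  kerfenhose → serfenhose   [palatalisation]
  giving Vedili serfenhose.
Vedili 'serfenhose' matches the regular reflex exactly, so the pair is cognate.

yes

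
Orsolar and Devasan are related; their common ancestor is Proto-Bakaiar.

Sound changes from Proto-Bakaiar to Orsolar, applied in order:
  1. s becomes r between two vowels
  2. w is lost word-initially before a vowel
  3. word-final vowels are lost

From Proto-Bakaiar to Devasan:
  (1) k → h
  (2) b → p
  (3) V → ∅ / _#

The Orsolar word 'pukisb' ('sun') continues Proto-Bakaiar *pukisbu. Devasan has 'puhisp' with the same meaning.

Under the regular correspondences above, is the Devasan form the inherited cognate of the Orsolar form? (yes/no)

yes

Derive the expected Devasan reflex of *pukisbu:
Devasan: *pukisbu
  pukisbu → puhisbu   [unconditioned shift]
  puhisbu → puhispu   [unconditioned shift]
  puhispu → puhisp   [apocope]
  giving Devasan puhisp.
Devasan 'puhisp' matches the regular reflex exactly, so the pair is cognate.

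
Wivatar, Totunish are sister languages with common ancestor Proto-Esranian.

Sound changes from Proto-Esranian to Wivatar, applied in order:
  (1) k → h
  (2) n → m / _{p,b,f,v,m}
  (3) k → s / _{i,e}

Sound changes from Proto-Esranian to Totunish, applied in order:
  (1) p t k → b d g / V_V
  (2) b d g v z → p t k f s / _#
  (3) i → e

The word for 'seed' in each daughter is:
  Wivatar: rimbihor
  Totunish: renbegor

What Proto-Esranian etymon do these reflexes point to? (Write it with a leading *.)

Position 2: Wivatar has i, Totunish has e. Wivatar preserves i here (none of its changes turn any other segment into i), so the proto-segment is *i.
Position 3: Wivatar has m, Totunish has n. Totunish preserves n here (none of its changes turn any other segment into n), so the proto-segment is *n.
Continuing position by position gives *rinbikor; check it forward:
Wivatar: *rinbikor > rinbihor > rimbihor  (by unconditioned shift, nasal place assimilation)
Totunish: start from *rinbikor.
  rule 1 (intervocalic voicing): rinbikor → rinbigor
  rule 2: no change — rinbigor
  rule 3 (vowel merger): rinbigor → renbegor
  ⇒ Totunish renbegor
*rinbikor is the unique common source.

*rinbikor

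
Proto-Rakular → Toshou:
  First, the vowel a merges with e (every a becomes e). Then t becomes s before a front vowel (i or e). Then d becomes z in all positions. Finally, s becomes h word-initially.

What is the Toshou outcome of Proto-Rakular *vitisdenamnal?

visiszenemnel

Toshou: start from *vitisdenamnal.
  rule 1 (vowel merger): vitisdenamnal → vitisdenemnel
  rule 2 (palatalisation): vitisdenemnel → visisdenemnel
  rule 3 (unconditioned shift): visisdenemnel → visiszenemnel
  rule 4: no change — visiszenemnel
  ⇒ Toshou visiszenemnel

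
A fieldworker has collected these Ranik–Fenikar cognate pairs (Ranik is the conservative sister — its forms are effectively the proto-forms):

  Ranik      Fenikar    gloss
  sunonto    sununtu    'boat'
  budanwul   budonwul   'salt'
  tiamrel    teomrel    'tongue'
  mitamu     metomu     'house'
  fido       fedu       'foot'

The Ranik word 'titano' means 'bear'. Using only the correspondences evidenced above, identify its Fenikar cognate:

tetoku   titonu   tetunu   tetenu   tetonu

mitamu ~ metomu, fido ~ fedu — Ranik i corresponds to Fenikar e after a consonant, before a consonant other than r, m, n, p, b, f, v.
budanwul ~ budonwul — Ranik a corresponds to Fenikar o after a consonant, before a nasal.
sunonto ~ sununtu, fido ~ fedu — Ranik o corresponds to Fenikar u word-finally.
Applying these to Ranik 'titano':
  titano → tetano   (i→e after a consonant, before a consonant other than r, m, n, p, b, f, v)
  tetano → tetono   (a→o after a consonant, before a nasal)
  tetono → tetonu   (o→u word-finally)
So the Fenikar cognate is 'tetonu'.

tetonu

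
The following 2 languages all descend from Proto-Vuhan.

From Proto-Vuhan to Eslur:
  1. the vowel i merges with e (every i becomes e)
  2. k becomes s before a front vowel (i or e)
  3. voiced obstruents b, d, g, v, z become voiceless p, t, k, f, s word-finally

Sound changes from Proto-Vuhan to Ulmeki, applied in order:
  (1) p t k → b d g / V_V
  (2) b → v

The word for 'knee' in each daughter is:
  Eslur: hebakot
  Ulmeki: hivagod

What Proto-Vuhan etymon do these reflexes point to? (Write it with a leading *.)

Position 3: Eslur has b, Ulmeki has v. Eslur preserves b here (none of its changes turn any other segment into b), so the proto-segment is *b.
Position 5: Eslur has k, Ulmeki has g. Taking the neighbouring segments as reconstructed: Eslur k can only go back to *k; Ulmeki g could go back to *k or *g — the one source consistent with every daughter is *k.
Position 7: Eslur has t, Ulmeki has d. Taking the neighbouring segments as reconstructed: Eslur t could go back to *t or *d; Ulmeki d can only go back to *d — the one source consistent with every daughter is *d.
This points to *hibakod. Verify forward in each daughter:
Eslur: *hibakod > hebakod > hebakot  (by vowel merger, final devoicing)
Ulmeki: *hibakod > hibagod > hivagod  (by intervocalic voicing, unconditioned shift)
*hibakod is the unique common source.

*hibakod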